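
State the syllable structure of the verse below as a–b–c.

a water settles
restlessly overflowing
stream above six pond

Line 1: "a water settles": 1+2+2 = 5
Line 2: "restlessly overflowing": 3+4 = 7
Line 3: "stream above six pond": 1+2+1+1 = 5

5–7–5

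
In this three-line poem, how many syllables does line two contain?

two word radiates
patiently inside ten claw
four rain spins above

7

Line two: patiently(3) + inside(2) + ten(1) + claw(1) = 7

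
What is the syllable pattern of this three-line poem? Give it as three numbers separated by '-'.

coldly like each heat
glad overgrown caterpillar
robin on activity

5-8-7

Line 1: coldly(2) + like(1) + each(1) + heat(1) = 5
Line 2: glad(1) + overgrown(3) + caterpillar(4) = 8
Line 3: robin(2) + on(1) + activity(4) = 7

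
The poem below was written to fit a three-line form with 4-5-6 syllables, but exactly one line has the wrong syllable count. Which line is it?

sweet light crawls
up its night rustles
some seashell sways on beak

Line 1: sweet(1) + light(1) + crawls(1) = 3 (expected 4)
Line 2: up(1) + its(1) + night(1) + rustles(2) = 5 ✓
Line 3: some(1) + seashell(2) + sways(1) + on(1) + beak(1) = 6 ✓

Line 1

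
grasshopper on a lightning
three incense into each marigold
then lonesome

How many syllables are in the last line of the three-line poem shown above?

3

The last line: then(1) + lonesome(2) = 3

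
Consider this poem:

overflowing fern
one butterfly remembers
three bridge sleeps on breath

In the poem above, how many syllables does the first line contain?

5

The first line: overflowing (4), fern (1) → 5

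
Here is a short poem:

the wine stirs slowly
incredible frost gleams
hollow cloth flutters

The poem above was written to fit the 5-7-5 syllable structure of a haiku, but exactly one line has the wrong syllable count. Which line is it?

Line 1: the(1) + wine(1) + stirs(1) + slowly(2) = 5 ✓
Line 2: incredible(4) + frost(1) + gleams(1) = 6 (expected 7)
Line 3: hollow(2) + cloth(1) + flutters(2) = 5 ✓

Line 2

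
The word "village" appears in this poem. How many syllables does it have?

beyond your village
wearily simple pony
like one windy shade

2

"village" has 2 syllables.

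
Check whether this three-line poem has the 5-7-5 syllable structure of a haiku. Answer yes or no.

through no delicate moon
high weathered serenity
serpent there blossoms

Line 1: through (1), no (1), delicate (3), moon (1) → 6 (expected 5)
Line 2: high (1), weathered (2), serenity (4) → 7 ✓
Line 3: serpent (2), there (1), blossoms (2) → 5 ✓

No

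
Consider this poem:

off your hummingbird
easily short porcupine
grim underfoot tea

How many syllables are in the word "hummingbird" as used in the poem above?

"hummingbird" has 3 syllables.

3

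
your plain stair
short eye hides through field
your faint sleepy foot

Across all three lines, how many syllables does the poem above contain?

13

Line 1: your(1) + plain(1) + stair(1) = 3
Line 2: short(1) + eye(1) + hides(1) + through(1) + field(1) = 5
Line 3: your(1) + faint(1) + sleepy(2) + foot(1) = 5
Total: 3 + 5 + 5 = 13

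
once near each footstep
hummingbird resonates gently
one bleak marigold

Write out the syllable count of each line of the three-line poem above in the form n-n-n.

Line 1: once(1) + near(1) + each(1) + footstep(2) = 5
Line 2: hummingbird(3) + resonates(3) + gently(2) = 8
Line 3: one(1) + bleak(1) + marigold(3) = 5

5-8-5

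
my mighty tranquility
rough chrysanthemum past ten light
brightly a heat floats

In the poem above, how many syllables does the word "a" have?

1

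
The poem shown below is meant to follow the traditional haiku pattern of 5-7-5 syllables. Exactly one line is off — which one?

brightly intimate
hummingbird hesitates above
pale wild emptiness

Line 2

Line 1: brightly (2), intimate (3) → 5 ✓
Line 2: hummingbird (3), hesitates (3), above (2) → 8 (expected 7)
Line 3: pale (1), wild (1), emptiness (3) → 5 ✓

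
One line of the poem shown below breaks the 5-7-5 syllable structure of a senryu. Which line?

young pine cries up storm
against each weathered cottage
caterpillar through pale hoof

The third line

Line 1: young (1), pine (1), cries (1), up (1), storm (1) → 5 ✓
Line 2: against (2), each (1), weathered (2), cottage (2) → 7 ✓
Line 3: caterpillar (4), through (1), pale (1), hoof (1) → 7 (expected 5)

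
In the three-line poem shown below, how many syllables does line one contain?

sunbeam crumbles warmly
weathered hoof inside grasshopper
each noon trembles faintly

6

Line one: sunbeam(2) + crumbles(2) + warmly(2) = 6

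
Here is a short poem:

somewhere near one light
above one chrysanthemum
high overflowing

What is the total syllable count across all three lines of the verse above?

Line 1: somewhere(2) + near(1) + one(1) + light(1) = 5
Line 2: above(2) + one(1) + chrysanthemum(4) = 7
Line 3: high(1) + overflowing(4) = 5
Total: 5 + 7 + 5 = 17

17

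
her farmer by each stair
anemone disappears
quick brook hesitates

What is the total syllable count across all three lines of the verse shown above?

18

Line 1: "her farmer by each stair": 1+2+1+1+1 = 6
Line 2: "anemone disappears": 4+3 = 7
Line 3: "quick brook hesitates": 1+1+3 = 5
Total: 6 + 7 + 5 = 18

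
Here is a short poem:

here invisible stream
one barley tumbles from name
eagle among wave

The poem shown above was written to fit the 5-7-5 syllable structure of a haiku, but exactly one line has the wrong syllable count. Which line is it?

The first line

Line 1: "here invisible stream": 1+4+1 = 6 (expected 5)
Line 2: "one barley tumbles from name": 1+2+2+1+1 = 7 ✓
Line 3: "eagle among wave": 2+2+1 = 5 ✓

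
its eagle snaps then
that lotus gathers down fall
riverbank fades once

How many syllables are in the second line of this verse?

7

The second line: that (1), lotus (2), gathers (2), down (1), fall (1) → 7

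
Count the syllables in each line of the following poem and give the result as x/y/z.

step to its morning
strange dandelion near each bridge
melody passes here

Line 1: step(1) + to(1) + its(1) + morning(2) = 5
Line 2: strange(1) + dandelion(4) + near(1) + each(1) + bridge(1) = 8
Line 3: melody(3) + passes(2) + here(1) = 6

5/8/6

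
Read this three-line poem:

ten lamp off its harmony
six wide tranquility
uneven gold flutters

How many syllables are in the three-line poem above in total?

Line 1: ten (1), lamp (1), off (1), its (1), harmony (3) → 7
Line 2: six (1), wide (1), tranquility (4) → 6
Line 3: uneven (3), gold (1), flutters (2) → 6
Total: 7 + 6 + 6 = 19

19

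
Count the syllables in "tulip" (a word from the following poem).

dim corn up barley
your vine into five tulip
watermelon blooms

2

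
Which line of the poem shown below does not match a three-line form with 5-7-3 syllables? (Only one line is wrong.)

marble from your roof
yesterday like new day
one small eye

The second line

Line 1: "marble from your roof": 2+1+1+1 = 5 ✓
Line 2: "yesterday like new day": 3+1+1+1 = 6 (expected 7)
Line 3: "one small eye": 1+1+1 = 3 ✓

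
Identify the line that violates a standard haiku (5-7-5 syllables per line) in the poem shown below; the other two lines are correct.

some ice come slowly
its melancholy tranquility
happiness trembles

Line 1: some(1) + ice(1) + come(1) + slowly(2) = 5 ✓
Line 2: its(1) + melancholy(4) + tranquility(4) = 9 (expected 7)
Line 3: happiness(3) + trembles(2) = 5 ✓

The second line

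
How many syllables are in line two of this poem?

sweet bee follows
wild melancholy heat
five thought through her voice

6

Line two: "wild melancholy heat": 1+4+1 = 6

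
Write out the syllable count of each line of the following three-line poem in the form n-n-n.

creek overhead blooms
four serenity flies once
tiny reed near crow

Line 1: creek (1), overhead (3), blooms (1) → 5
Line 2: four (1), serenity (4), flies (1), once (1) → 7
Line 3: tiny (2), reed (1), near (1), crow (1) → 5

5-7-5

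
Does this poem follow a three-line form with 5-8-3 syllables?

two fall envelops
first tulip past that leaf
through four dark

No

Line 1: two(1) + fall(1) + envelops(3) = 5 ✓
Line 2: first(1) + tulip(2) + past(1) + that(1) + leaf(1) = 6 (expected 8)
Line 3: through(1) + four(1) + dark(1) = 3 ✓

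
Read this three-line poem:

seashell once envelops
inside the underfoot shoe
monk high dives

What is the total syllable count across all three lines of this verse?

16

Line 1: "seashell once envelops": 2+1+3 = 6
Line 2: "inside the underfoot shoe": 2+1+3+1 = 7
Line 3: "monk high dives": 1+1+1 = 3
Total: 6 + 7 + 3 = 16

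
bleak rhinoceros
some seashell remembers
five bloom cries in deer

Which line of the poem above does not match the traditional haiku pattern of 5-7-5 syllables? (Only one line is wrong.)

Line 1: bleak (1), rhinoceros (4) → 5 ✓
Line 2: some (1), seashell (2), remembers (3) → 6 (expected 7)
Line 3: five (1), bloom (1), cries (1), in (1), deer (1) → 5 ✓

The second line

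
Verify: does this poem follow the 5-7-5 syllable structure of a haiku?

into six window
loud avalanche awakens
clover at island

Line 1: into (2), six (1), window (2) → 5 ✓
Line 2: loud (1), avalanche (3), awakens (3) → 7 ✓
Line 3: clover (2), at (1), island (2) → 5 ✓

Yes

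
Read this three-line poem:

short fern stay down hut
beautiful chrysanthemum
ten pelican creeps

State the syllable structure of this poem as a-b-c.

Line 1: short(1) + fern(1) + stay(1) + down(1) + hut(1) = 5
Line 2: beautiful(3) + chrysanthemum(4) = 7
Line 3: ten(1) + pelican(3) + creeps(1) = 5

5-7-5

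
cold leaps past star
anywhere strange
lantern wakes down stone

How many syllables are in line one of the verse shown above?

Line one: cold (1), leaps (1), past (1), star (1) → 4

4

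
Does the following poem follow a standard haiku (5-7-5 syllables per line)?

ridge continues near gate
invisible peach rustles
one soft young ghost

No

Line 1: ridge(1) + continues(3) + near(1) + gate(1) = 6 (expected 5)
Line 2: invisible(4) + peach(1) + rustles(2) = 7 ✓
Line 3: one(1) + soft(1) + young(1) + ghost(1) = 4 (expected 5)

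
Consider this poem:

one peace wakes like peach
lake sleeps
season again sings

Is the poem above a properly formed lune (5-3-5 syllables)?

No

Line 1: "one peace wakes like peach": 1+1+1+1+1 = 5 ✓
Line 2: "lake sleeps": 1+1 = 2 (expected 3)
Line 3: "season again sings": 2+2+1 = 5 ✓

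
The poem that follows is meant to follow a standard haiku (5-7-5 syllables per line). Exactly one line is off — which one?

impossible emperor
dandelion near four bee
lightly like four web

Line 1: impossible(4) + emperor(3) = 7 (expected 5)
Line 2: dandelion(4) + near(1) + four(1) + bee(1) = 7 ✓
Line 3: lightly(2) + like(1) + four(1) + web(1) = 5 ✓

The first line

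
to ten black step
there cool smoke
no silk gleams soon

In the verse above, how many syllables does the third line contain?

The third line: no(1) + silk(1) + gleams(1) + soon(1) = 4

4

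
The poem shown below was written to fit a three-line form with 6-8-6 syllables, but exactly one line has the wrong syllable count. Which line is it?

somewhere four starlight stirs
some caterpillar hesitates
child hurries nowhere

Line 1: somewhere(2) + four(1) + starlight(2) + stirs(1) = 6 ✓
Line 2: some(1) + caterpillar(4) + hesitates(3) = 8 ✓
Line 3: child(1) + hurries(2) + nowhere(2) = 5 (expected 6)

The third line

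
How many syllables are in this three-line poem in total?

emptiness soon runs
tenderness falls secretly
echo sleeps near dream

17

Line 1: "emptiness soon runs": 3+1+1 = 5
Line 2: "tenderness falls secretly": 3+1+3 = 7
Line 3: "echo sleeps near dream": 2+1+1+1 = 5
Total: 5 + 7 + 5 = 17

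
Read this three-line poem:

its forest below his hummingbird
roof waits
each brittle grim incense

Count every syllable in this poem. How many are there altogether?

Line 1: its(1) + forest(2) + below(2) + his(1) + hummingbird(3) = 9
Line 2: roof(1) + waits(1) = 2
Line 3: each(1) + brittle(2) + grim(1) + incense(2) = 6
Total: 9 + 2 + 6 = 17

17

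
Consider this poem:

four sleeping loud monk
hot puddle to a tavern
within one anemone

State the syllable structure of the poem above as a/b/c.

5/7/7

Line 1: "four sleeping loud monk": 1+2+1+1 = 5
Line 2: "hot puddle to a tavern": 1+2+1+1+2 = 7
Line 3: "within one anemone": 2+1+4 = 7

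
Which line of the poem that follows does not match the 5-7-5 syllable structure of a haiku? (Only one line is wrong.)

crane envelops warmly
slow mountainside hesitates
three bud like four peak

The first line

Line 1: crane(1) + envelops(3) + warmly(2) = 6 (expected 5)
Line 2: slow(1) + mountainside(3) + hesitates(3) = 7 ✓
Line 3: three(1) + bud(1) + like(1) + four(1) + peak(1) = 5 ✓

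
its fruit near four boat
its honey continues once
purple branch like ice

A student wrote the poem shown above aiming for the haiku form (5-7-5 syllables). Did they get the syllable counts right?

Yes

Line 1: its(1) + fruit(1) + near(1) + four(1) + boat(1) = 5 ✓
Line 2: its(1) + honey(2) + continues(3) + once(1) = 7 ✓
Line 3: purple(2) + branch(1) + like(1) + ice(1) = 5 ✓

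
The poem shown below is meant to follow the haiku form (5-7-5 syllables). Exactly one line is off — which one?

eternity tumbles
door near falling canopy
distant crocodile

Line 1

Line 1: eternity (4), tumbles (2) → 6 (expected 5)
Line 2: door (1), near (1), falling (2), canopy (3) → 7 ✓
Line 3: distant (2), crocodile (3) → 5 ✓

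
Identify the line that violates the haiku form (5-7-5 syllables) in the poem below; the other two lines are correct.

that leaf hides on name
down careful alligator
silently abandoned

Line 1: "that leaf hides on name": 1+1+1+1+1 = 5 ✓
Line 2: "down careful alligator": 1+2+4 = 7 ✓
Line 3: "silently abandoned": 3+3 = 6 (expected 5)

The third line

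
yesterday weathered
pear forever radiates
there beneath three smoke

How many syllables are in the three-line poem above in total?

Line 1: "yesterday weathered": 3+2 = 5
Line 2: "pear forever radiates": 1+3+3 = 7
Line 3: "there beneath three smoke": 1+2+1+1 = 5
Total: 5 + 7 + 5 = 17

17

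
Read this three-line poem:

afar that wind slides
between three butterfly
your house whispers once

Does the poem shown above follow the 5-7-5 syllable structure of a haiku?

No

Line 1: afar(2) + that(1) + wind(1) + slides(1) = 5 ✓
Line 2: between(2) + three(1) + butterfly(3) = 6 (expected 7)
Line 3: your(1) + house(1) + whispers(2) + once(1) = 5 ✓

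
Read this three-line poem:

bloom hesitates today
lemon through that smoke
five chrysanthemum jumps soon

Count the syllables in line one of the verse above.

Line one: "bloom hesitates today": 1+3+2 = 6

6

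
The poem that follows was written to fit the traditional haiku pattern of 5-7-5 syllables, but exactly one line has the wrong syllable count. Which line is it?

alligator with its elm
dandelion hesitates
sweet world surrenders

The first line

Line 1: alligator(4) + with(1) + its(1) + elm(1) = 7 (expected 5)
Line 2: dandelion(4) + hesitates(3) = 7 ✓
Line 3: sweet(1) + world(1) + surrenders(3) = 5 ✓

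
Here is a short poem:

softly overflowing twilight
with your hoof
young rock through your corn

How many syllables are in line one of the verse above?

8

Line one: "softly overflowing twilight": 2+4+2 = 8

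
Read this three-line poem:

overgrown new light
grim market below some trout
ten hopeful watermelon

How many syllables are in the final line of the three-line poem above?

The final line: ten(1) + hopeful(2) + watermelon(4) = 7

7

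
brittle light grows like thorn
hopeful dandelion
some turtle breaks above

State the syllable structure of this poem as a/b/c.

Line 1: brittle(2) + light(1) + grows(1) + like(1) + thorn(1) = 6
Line 2: hopeful(2) + dandelion(4) = 6
Line 3: some(1) + turtle(2) + breaks(1) + above(2) = 6

6/6/6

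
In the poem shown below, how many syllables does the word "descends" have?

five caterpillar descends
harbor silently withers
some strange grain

2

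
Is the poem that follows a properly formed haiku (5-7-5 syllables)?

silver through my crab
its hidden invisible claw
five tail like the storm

No

Line 1: silver (2), through (1), my (1), crab (1) → 5 ✓
Line 2: its (1), hidden (2), invisible (4), claw (1) → 8 (expected 7)
Line 3: five (1), tail (1), like (1), the (1), storm (1) → 5 ✓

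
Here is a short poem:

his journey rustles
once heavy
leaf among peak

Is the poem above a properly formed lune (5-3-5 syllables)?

Line 1: "his journey rustles": 1+2+2 = 5 ✓
Line 2: "once heavy": 1+2 = 3 ✓
Line 3: "leaf among peak": 1+2+1 = 4 (expected 5)

No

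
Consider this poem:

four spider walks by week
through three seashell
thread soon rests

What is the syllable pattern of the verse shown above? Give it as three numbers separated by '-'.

Line 1: "four spider walks by week": 1+2+1+1+1 = 6
Line 2: "through three seashell": 1+1+2 = 4
Line 3: "thread soon rests": 1+1+1 = 3

6-4-3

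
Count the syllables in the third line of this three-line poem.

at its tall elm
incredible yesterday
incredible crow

The third line: incredible (4), crow (1) → 5

5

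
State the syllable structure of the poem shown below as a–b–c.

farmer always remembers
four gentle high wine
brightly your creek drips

Line 1: farmer(2) + always(2) + remembers(3) = 7
Line 2: four(1) + gentle(2) + high(1) + wine(1) = 5
Line 3: brightly(2) + your(1) + creek(1) + drips(1) = 5

7–5–5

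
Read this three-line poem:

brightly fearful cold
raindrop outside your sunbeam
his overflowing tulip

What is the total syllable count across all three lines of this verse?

Line 1: brightly(2) + fearful(2) + cold(1) = 5
Line 2: raindrop(2) + outside(2) + your(1) + sunbeam(2) = 7
Line 3: his(1) + overflowing(4) + tulip(2) = 7
Total: 5 + 7 + 7 = 19

19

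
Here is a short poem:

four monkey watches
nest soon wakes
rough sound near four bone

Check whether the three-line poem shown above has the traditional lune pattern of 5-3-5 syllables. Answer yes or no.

Yes

Line 1: four (1), monkey (2), watches (2) → 5 ✓
Line 2: nest (1), soon (1), wakes (1) → 3 ✓
Line 3: rough (1), sound (1), near (1), four (1), bone (1) → 5 ✓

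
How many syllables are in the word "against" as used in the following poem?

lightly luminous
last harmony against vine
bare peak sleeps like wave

"against" has 2 syllables.

2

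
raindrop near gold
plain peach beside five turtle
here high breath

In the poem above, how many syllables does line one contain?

4

Line one: "raindrop near gold": 2+1+1 = 4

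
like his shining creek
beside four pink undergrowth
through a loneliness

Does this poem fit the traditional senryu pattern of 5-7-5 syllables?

Line 1: "like his shining creek": 1+1+2+1 = 5 ✓
Line 2: "beside four pink undergrowth": 2+1+1+3 = 7 ✓
Line 3: "through a loneliness": 1+1+3 = 5 ✓

Yes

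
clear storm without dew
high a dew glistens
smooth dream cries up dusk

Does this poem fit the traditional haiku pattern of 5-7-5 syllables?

No

Line 1: clear(1) + storm(1) + without(2) + dew(1) = 5 ✓
Line 2: high(1) + a(1) + dew(1) + glistens(2) = 5 (expected 7)
Line 3: smooth(1) + dream(1) + cries(1) + up(1) + dusk(1) = 5 ✓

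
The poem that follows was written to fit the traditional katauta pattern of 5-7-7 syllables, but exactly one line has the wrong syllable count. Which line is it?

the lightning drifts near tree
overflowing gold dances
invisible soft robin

The first line

Line 1: the (1), lightning (2), drifts (1), near (1), tree (1) → 6 (expected 5)
Line 2: overflowing (4), gold (1), dances (2) → 7 ✓
Line 3: invisible (4), soft (1), robin (2) → 7 ✓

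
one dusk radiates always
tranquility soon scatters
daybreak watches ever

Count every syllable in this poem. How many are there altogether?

20

Line 1: "one dusk radiates always": 1+1+3+2 = 7
Line 2: "tranquility soon scatters": 4+1+2 = 7
Line 3: "daybreak watches ever": 2+2+2 = 6
Total: 7 + 7 + 6 = 20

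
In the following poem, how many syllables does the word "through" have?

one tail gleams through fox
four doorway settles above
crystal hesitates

1

"through" has 1 syllable.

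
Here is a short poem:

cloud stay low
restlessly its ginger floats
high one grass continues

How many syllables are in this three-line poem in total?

16

Line 1: cloud(1) + stay(1) + low(1) = 3
Line 2: restlessly(3) + its(1) + ginger(2) + floats(1) = 7
Line 3: high(1) + one(1) + grass(1) + continues(3) = 6
Total: 3 + 7 + 6 = 16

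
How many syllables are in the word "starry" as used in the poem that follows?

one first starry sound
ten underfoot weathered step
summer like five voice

"starry" has 2 syllables.

2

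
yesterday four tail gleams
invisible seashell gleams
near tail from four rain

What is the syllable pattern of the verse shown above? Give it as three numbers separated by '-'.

6-7-5

Line 1: yesterday(3) + four(1) + tail(1) + gleams(1) = 6
Line 2: invisible(4) + seashell(2) + gleams(1) = 7
Line 3: near(1) + tail(1) + from(1) + four(1) + rain(1) = 5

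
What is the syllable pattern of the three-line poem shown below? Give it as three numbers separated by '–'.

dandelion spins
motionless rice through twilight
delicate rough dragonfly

5–7–7

Line 1: dandelion(4) + spins(1) = 5
Line 2: motionless(3) + rice(1) + through(1) + twilight(2) = 7
Line 3: delicate(3) + rough(1) + dragonfly(3) = 7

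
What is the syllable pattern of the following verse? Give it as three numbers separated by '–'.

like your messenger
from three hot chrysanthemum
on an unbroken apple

5–7–7

Line 1: like(1) + your(1) + messenger(3) = 5
Line 2: from(1) + three(1) + hot(1) + chrysanthemum(4) = 7
Line 3: on(1) + an(1) + unbroken(3) + apple(2) = 7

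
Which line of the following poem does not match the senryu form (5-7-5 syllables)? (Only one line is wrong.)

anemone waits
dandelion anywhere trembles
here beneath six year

The second line

Line 1: anemone(4) + waits(1) = 5 ✓
Line 2: dandelion(4) + anywhere(3) + trembles(2) = 9 (expected 7)
Line 3: here(1) + beneath(2) + six(1) + year(1) = 5 ✓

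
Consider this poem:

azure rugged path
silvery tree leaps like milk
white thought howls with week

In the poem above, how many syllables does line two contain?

7

Line two: silvery (3), tree (1), leaps (1), like (1), milk (1) → 7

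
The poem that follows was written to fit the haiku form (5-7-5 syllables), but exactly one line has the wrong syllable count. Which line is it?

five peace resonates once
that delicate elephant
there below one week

Line 1: "five peace resonates once": 1+1+3+1 = 6 (expected 5)
Line 2: "that delicate elephant": 1+3+3 = 7 ✓
Line 3: "there below one week": 1+2+1+1 = 5 ✓

The first line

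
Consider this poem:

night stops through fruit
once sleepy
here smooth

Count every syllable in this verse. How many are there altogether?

9

Line 1: night (1), stops (1), through (1), fruit (1) → 4
Line 2: once (1), sleepy (2) → 3
Line 3: here (1), smooth (1) → 2
Total: 4 + 3 + 2 = 9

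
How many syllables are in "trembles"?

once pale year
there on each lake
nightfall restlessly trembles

2

"trembles" has 2 syllables.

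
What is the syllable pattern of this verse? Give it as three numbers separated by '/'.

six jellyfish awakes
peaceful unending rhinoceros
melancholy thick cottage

Line 1: "six jellyfish awakes": 1+3+2 = 6
Line 2: "peaceful unending rhinoceros": 2+3+4 = 9
Line 3: "melancholy thick cottage": 4+1+2 = 7

6/9/7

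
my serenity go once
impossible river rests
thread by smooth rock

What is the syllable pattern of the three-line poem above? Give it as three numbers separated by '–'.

Line 1: my (1), serenity (4), go (1), once (1) → 7
Line 2: impossible (4), river (2), rests (1) → 7
Line 3: thread (1), by (1), smooth (1), rock (1) → 4

7–7–4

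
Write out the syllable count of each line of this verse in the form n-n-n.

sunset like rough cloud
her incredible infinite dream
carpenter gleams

Line 1: sunset (2), like (1), rough (1), cloud (1) → 5
Line 2: her (1), incredible (4), infinite (3), dream (1) → 9
Line 3: carpenter (3), gleams (1) → 4

5-9-4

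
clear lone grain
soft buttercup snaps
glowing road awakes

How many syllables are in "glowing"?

2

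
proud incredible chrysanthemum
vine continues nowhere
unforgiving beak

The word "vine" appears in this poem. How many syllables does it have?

1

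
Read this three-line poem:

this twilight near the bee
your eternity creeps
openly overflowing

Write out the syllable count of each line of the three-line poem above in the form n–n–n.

Line 1: this(1) + twilight(2) + near(1) + the(1) + bee(1) = 6
Line 2: your(1) + eternity(4) + creeps(1) = 6
Line 3: openly(3) + overflowing(4) = 7

6–6–7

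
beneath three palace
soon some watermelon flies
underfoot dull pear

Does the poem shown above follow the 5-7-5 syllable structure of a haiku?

Line 1: beneath (2), three (1), palace (2) → 5 ✓
Line 2: soon (1), some (1), watermelon (4), flies (1) → 7 ✓
Line 3: underfoot (3), dull (1), pear (1) → 5 ✓

Yes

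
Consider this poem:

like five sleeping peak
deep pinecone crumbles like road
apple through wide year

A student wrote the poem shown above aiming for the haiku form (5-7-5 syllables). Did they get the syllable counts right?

Yes

Line 1: "like five sleeping peak": 1+1+2+1 = 5 ✓
Line 2: "deep pinecone crumbles like road": 1+2+2+1+1 = 7 ✓
Line 3: "apple through wide year": 2+1+1+1 = 5 ✓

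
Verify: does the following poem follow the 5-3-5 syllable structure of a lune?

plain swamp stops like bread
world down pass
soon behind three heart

Line 1: "plain swamp stops like bread": 1+1+1+1+1 = 5 ✓
Line 2: "world down pass": 1+1+1 = 3 ✓
Line 3: "soon behind three heart": 1+2+1+1 = 5 ✓

Yes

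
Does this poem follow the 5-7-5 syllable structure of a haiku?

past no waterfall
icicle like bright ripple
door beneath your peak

Yes

Line 1: past(1) + no(1) + waterfall(3) = 5 ✓
Line 2: icicle(3) + like(1) + bright(1) + ripple(2) = 7 ✓
Line 3: door(1) + beneath(2) + your(1) + peak(1) = 5 ✓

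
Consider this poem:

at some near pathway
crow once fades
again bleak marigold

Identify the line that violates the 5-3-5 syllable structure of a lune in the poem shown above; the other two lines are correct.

Line 3

Line 1: "at some near pathway": 1+1+1+2 = 5 ✓
Line 2: "crow once fades": 1+1+1 = 3 ✓
Line 3: "again bleak marigold": 2+1+3 = 6 (expected 5)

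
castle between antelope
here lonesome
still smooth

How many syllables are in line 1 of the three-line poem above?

7

Line 1: castle (2), between (2), antelope (3) → 7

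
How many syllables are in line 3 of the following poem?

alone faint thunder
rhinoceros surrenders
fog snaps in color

5

Line 3: fog (1), snaps (1), in (1), color (2) → 5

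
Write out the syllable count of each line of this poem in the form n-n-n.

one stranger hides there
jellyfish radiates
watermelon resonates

Line 1: "one stranger hides there": 1+2+1+1 = 5
Line 2: "jellyfish radiates": 3+3 = 6
Line 3: "watermelon resonates": 4+3 = 7

5-6-7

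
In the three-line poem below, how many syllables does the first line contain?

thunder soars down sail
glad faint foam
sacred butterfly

5

The first line: thunder(2) + soars(1) + down(1) + sail(1) = 5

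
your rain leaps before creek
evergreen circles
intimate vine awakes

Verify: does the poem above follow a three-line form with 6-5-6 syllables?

Line 1: your(1) + rain(1) + leaps(1) + before(2) + creek(1) = 6 ✓
Line 2: evergreen(3) + circles(2) = 5 ✓
Line 3: intimate(3) + vine(1) + awakes(2) = 6 ✓

Yes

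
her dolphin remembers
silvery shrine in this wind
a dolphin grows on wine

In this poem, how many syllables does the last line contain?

The last line: a(1) + dolphin(2) + grows(1) + on(1) + wine(1) = 6

6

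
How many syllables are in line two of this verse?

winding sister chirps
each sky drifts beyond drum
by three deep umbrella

6

Line two: each(1) + sky(1) + drifts(1) + beyond(2) + drum(1) = 6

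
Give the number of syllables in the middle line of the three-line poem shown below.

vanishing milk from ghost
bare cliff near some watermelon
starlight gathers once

The middle line: bare(1) + cliff(1) + near(1) + some(1) + watermelon(4) = 8

8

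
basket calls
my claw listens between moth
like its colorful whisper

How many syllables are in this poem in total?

Line 1: basket(2) + calls(1) = 3
Line 2: my(1) + claw(1) + listens(2) + between(2) + moth(1) = 7
Line 3: like(1) + its(1) + colorful(3) + whisper(2) = 7
Total: 3 + 7 + 7 = 17

17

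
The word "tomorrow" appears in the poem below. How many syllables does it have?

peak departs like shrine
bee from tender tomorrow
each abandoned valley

3

"tomorrow" has 3 syllables.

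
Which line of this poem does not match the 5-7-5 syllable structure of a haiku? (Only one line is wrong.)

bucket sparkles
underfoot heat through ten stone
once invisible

The first line

Line 1: bucket(2) + sparkles(2) = 4 (expected 5)
Line 2: underfoot(3) + heat(1) + through(1) + ten(1) + stone(1) = 7 ✓
Line 3: once(1) + invisible(4) = 5 ✓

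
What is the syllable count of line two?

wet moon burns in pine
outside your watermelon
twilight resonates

Line two: outside (2), your (1), watermelon (4) → 7

7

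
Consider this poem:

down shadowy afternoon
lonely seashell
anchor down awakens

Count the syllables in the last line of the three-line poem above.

6

The last line: anchor(2) + down(1) + awakens(3) = 6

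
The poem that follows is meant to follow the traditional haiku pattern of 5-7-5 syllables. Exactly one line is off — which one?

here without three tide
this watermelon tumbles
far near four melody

The third line

Line 1: "here without three tide": 1+2+1+1 = 5 ✓
Line 2: "this watermelon tumbles": 1+4+2 = 7 ✓
Line 3: "far near four melody": 1+1+1+3 = 6 (expected 5)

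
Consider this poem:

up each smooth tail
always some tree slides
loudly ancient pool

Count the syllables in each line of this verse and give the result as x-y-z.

Line 1: "up each smooth tail": 1+1+1+1 = 4
Line 2: "always some tree slides": 2+1+1+1 = 5
Line 3: "loudly ancient pool": 2+2+1 = 5

4-5-5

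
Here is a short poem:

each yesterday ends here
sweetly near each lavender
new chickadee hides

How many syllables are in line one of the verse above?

Line one: each (1), yesterday (3), ends (1), here (1) → 6

6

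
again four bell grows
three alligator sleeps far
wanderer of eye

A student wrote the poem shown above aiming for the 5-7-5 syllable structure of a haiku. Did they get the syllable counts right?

Yes

Line 1: again(2) + four(1) + bell(1) + grows(1) = 5 ✓
Line 2: three(1) + alligator(4) + sleeps(1) + far(1) = 7 ✓
Line 3: wanderer(3) + of(1) + eye(1) = 5 ✓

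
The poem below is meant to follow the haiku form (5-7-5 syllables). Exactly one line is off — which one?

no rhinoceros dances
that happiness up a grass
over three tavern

Line 1: no (1), rhinoceros (4), dances (2) → 7 (expected 5)
Line 2: that (1), happiness (3), up (1), a (1), grass (1) → 7 ✓
Line 3: over (2), three (1), tavern (2) → 5 ✓

Line 1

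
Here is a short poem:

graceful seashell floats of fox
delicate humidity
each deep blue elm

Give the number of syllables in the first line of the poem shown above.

7

The first line: graceful(2) + seashell(2) + floats(1) + of(1) + fox(1) = 7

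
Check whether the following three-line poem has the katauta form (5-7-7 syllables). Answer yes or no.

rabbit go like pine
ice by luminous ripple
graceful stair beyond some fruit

Line 1: rabbit(2) + go(1) + like(1) + pine(1) = 5 ✓
Line 2: ice(1) + by(1) + luminous(3) + ripple(2) = 7 ✓
Line 3: graceful(2) + stair(1) + beyond(2) + some(1) + fruit(1) = 7 ✓

Yes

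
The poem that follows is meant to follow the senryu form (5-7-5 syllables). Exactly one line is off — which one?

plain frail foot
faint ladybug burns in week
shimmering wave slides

The first line

Line 1: plain (1), frail (1), foot (1) → 3 (expected 5)
Line 2: faint (1), ladybug (3), burns (1), in (1), week (1) → 7 ✓
Line 3: shimmering (3), wave (1), slides (1) → 5 ✓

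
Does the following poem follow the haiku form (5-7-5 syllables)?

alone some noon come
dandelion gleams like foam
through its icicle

Line 1: alone (2), some (1), noon (1), come (1) → 5 ✓
Line 2: dandelion (4), gleams (1), like (1), foam (1) → 7 ✓
Line 3: through (1), its (1), icicle (3) → 5 ✓

Yes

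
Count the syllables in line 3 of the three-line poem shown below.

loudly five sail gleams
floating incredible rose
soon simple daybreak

Line 3: soon (1), simple (2), daybreak (2) → 5

5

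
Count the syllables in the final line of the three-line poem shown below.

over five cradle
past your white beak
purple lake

3

The final line: purple (2), lake (1) → 3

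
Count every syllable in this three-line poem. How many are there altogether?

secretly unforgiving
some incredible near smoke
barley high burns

Line 1: "secretly unforgiving": 3+4 = 7
Line 2: "some incredible near smoke": 1+4+1+1 = 7
Line 3: "barley high burns": 2+1+1 = 4
Total: 7 + 7 + 4 = 18

18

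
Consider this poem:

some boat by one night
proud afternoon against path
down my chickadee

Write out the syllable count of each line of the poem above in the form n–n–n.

Line 1: some(1) + boat(1) + by(1) + one(1) + night(1) = 5
Line 2: proud(1) + afternoon(3) + against(2) + path(1) = 7
Line 3: down(1) + my(1) + chickadee(3) = 5

5–7–5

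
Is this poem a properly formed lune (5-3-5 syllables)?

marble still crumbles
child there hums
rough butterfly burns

Line 1: marble (2), still (1), crumbles (2) → 5 ✓
Line 2: child (1), there (1), hums (1) → 3 ✓
Line 3: rough (1), butterfly (3), burns (1) → 5 ✓

Yes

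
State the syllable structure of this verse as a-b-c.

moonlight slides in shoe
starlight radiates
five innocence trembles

5-5-6

Line 1: "moonlight slides in shoe": 2+1+1+1 = 5
Line 2: "starlight radiates": 2+3 = 5
Line 3: "five innocence trembles": 1+3+2 = 6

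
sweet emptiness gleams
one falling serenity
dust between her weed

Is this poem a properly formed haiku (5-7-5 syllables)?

Line 1: sweet(1) + emptiness(3) + gleams(1) = 5 ✓
Line 2: one(1) + falling(2) + serenity(4) = 7 ✓
Line 3: dust(1) + between(2) + her(1) + weed(1) = 5 ✓

Yes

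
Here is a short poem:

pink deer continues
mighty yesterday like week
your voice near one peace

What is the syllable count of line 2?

7

Line 2: mighty(2) + yesterday(3) + like(1) + week(1) = 7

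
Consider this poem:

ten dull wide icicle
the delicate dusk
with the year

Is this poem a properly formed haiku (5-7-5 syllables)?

No

Line 1: ten (1), dull (1), wide (1), icicle (3) → 6 (expected 5)
Line 2: the (1), delicate (3), dusk (1) → 5 (expected 7)
Line 3: with (1), the (1), year (1) → 3 (expected 5)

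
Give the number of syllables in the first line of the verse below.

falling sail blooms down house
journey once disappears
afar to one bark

6

The first line: falling(2) + sail(1) + blooms(1) + down(1) + house(1) = 6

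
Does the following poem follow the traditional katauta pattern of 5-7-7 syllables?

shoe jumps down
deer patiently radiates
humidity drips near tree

No

Line 1: shoe (1), jumps (1), down (1) → 3 (expected 5)
Line 2: deer (1), patiently (3), radiates (3) → 7 ✓
Line 3: humidity (4), drips (1), near (1), tree (1) → 7 ✓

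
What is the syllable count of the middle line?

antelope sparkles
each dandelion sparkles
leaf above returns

The middle line: each (1), dandelion (4), sparkles (2) → 7

7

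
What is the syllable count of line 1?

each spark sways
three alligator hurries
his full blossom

3

Line 1: "each spark sways": 1+1+1 = 3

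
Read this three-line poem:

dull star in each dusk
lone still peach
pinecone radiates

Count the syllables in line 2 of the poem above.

3

Line 2: "lone still peach": 1+1+1 = 3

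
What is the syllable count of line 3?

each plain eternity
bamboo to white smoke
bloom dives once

3

Line 3: bloom (1), dives (1), once (1) → 3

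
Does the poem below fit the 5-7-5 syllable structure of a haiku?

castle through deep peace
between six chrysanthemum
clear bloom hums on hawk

Line 1: "castle through deep peace": 2+1+1+1 = 5 ✓
Line 2: "between six chrysanthemum": 2+1+4 = 7 ✓
Line 3: "clear bloom hums on hawk": 1+1+1+1+1 = 5 ✓

Yes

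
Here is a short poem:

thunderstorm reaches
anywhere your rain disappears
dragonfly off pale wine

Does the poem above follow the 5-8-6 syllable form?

Line 1: thunderstorm(3) + reaches(2) = 5 ✓
Line 2: anywhere(3) + your(1) + rain(1) + disappears(3) = 8 ✓
Line 3: dragonfly(3) + off(1) + pale(1) + wine(1) = 6 ✓

Yes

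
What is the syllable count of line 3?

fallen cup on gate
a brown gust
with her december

Line 3: with (1), her (1), december (3) → 5

5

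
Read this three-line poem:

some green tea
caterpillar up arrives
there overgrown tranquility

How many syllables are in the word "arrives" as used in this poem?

"arrives" has 2 syllables.

2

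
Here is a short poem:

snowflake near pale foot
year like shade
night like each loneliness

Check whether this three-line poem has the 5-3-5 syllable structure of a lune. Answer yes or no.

Line 1: snowflake (2), near (1), pale (1), foot (1) → 5 ✓
Line 2: year (1), like (1), shade (1) → 3 ✓
Line 3: night (1), like (1), each (1), loneliness (3) → 6 (expected 5)

No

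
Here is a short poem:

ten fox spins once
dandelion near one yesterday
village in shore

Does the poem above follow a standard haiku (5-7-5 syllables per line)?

No

Line 1: "ten fox spins once": 1+1+1+1 = 4 (expected 5)
Line 2: "dandelion near one yesterday": 4+1+1+3 = 9 (expected 7)
Line 3: "village in shore": 2+1+1 = 4 (expected 5)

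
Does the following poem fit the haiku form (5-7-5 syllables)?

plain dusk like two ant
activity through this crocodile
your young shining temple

Line 1: plain (1), dusk (1), like (1), two (1), ant (1) → 5 ✓
Line 2: activity (4), through (1), this (1), crocodile (3) → 9 (expected 7)
Line 3: your (1), young (1), shining (2), temple (2) → 6 (expected 5)

No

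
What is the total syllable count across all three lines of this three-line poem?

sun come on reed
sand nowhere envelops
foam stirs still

Line 1: sun (1), come (1), on (1), reed (1) → 4
Line 2: sand (1), nowhere (2), envelops (3) → 6
Line 3: foam (1), stirs (1), still (1) → 3
Total: 4 + 6 + 3 = 13

13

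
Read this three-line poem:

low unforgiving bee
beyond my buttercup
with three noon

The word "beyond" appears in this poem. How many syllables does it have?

2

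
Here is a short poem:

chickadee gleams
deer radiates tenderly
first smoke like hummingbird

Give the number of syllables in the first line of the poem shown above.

The first line: chickadee (3), gleams (1) → 4

4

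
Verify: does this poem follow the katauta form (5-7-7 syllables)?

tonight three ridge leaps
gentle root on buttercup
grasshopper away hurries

Yes

Line 1: tonight(2) + three(1) + ridge(1) + leaps(1) = 5 ✓
Line 2: gentle(2) + root(1) + on(1) + buttercup(3) = 7 ✓
Line 3: grasshopper(3) + away(2) + hurries(2) = 7 ✓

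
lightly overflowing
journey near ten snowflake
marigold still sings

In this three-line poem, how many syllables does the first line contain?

The first line: lightly(2) + overflowing(4) = 6

6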